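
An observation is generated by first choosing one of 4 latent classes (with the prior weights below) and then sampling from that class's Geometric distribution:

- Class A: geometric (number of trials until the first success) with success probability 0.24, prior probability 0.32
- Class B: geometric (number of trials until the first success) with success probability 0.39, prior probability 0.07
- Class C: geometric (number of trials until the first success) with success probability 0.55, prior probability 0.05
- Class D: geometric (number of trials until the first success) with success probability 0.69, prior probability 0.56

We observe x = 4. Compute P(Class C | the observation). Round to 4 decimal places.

Apply Bayes' rule: the posterior for each component is proportional to its prior times its likelihood at x.
Component likelihoods at x = 4:
  p_A = 0.105354
  p_B = 0.0885226
  p_C = 0.0501187
  p_D = 0.0205558
Weight by the priors:
  π_A·p_A = 0.32 × 0.105354 = 0.0337134
  π_B·p_B = 0.07 × 0.0885226 = 0.00619658
  π_C·p_C = 0.05 × 0.0501187 = 0.00250594
  π_D·p_D = 0.56 × 0.0205558 = 0.0115112
Evidence: 0.0337134 + 0.00619658 + 0.00250594 + 0.0115112 = 0.0539271
So the posterior for Class C is 0.00250594 / 0.0539271 ≈ 0.0465.

0.0465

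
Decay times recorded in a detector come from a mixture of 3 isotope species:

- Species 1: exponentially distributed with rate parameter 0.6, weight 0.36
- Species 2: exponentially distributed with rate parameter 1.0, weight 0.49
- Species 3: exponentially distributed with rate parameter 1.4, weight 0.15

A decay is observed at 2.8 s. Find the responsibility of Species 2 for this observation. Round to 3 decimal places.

The responsibility of component k is w_k f_k(x) divided by Σ_j w_j f_j(x).
Exponential densities:
  f_1 = 0.6·e^(−0.6·2.8) = 0.6·e^(−1.6800) = 0.111824
  f_2 = 1.0·e^(−1.0·2.8) = 1.0·e^(−2.8000) = 0.0608101
  f_3 = 1.4·e^(−1.4·2.8) = 1.4·e^(−3.9200) = 0.0277775
Weight by the priors:
  w_1·f_1 = 0.36 × 0.111824 = 0.0402568
  w_2·f_2 = 0.49 × 0.0608101 = 0.0297969
  w_3·f_3 = 0.15 × 0.0277775 = 0.00416663
Denominator: 0.0402568 + 0.0297969 + 0.00416663 = 0.0742203
Responsibility of Species 2: 0.0297969 / 0.0742203 ≈ 0.401

0.401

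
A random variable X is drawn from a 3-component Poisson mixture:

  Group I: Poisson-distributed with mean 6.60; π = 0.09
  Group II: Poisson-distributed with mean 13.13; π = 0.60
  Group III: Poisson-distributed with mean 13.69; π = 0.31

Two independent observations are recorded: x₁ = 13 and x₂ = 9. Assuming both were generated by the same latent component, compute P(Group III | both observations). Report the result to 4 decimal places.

0.2931

Posterior ∝ prior × likelihood, so P(k | x) ∝ P(Z=k) f_k(x); normalise over all components.
Since both observations come from the same component, the likelihood for component k is f_k(x₁)·f_k(x₂).
  p_I = [0.00985025] × [0.0890818] = 0.000877478
  p_II = [0.109869] × [0.0634356] = 0.00696959
  p_III = [0.108012] × [0.0527687] = 0.00569967
Unnormalised posteriors:
  P(Z=I)·p_I = 0.09 × 0.000877478 = 7.8973e-05
  P(Z=II)·p_II = 0.60 × 0.00696959 = 0.00418176
  P(Z=III)·p_III = 0.31 × 0.00569967 = 0.0017669
Marginal: 7.8973e-05 + 0.00418176 + 0.0017669 = 0.00602763
P(Group III | x₁, x₂) ≈ 0.2931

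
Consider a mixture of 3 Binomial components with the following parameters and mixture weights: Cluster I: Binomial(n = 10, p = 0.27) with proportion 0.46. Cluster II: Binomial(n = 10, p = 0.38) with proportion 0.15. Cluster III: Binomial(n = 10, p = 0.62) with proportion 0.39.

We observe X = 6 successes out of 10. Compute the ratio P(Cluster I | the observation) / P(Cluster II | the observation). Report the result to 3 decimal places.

Posterior odds = (π_i f_i(x)) / (π_j f_j(x)); the normalising sum cancels.
Evaluate each component's likelihood at the observed value:
  f_I = 0.0231043
  f_II = 0.0934303
  f_III = 0.248716
0.010628 / 0.0140145 ≈ 0.758

0.758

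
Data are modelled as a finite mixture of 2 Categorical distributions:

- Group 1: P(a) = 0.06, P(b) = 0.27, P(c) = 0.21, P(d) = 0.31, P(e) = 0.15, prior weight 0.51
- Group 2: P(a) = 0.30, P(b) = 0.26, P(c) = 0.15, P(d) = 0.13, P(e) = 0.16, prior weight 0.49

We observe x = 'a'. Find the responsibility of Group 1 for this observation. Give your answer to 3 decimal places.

0.172

Posterior ∝ prior × likelihood, so P(k | x) ∝ P(Z=k) f_k(x); normalise over all components.
Evaluate each component's likelihood at the observed value:
  L_1 = 0.06
  L_2 = 0.3
Weight by the priors:
  P(Z=1)·L_1 = 0.51 × 0.06 = 0.0306
  P(Z=2)·L_2 = 0.49 × 0.3 = 0.147
Marginal: 0.0306 + 0.147 = 0.1776
Responsibility of Group 1: 0.0306 / 0.1776 ≈ 0.172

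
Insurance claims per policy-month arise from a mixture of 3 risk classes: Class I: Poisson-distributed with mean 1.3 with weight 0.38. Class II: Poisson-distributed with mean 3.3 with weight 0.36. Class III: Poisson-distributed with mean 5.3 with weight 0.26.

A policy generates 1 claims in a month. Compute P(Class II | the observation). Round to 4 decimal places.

Posterior ∝ prior × likelihood, so P(k | x) ∝ P(Z=k) f_k(x); normalise over all components.
Component likelihoods at x = 1 claims:
  f_I = e^(−1.3)·1.3^1/1! = 0.354291
  f_II = e^(−3.3)·3.3^1/1! = 0.121714
  f_III = e^(−5.3)·5.3^1/1! = 0.0264554
Multiply by the mixture weights:
  P(Z=I)·f_I = 0.38 × 0.354291 = 0.134631
  P(Z=II)·f_II = 0.36 × 0.121714 = 0.0438172
  P(Z=III)·f_III = 0.26 × 0.0264554 = 0.00687842
Evidence: 0.134631 + 0.0438172 + 0.00687842 = 0.185326
So the posterior for Class II is 0.0438172 / 0.185326 ≈ 0.2364.

0.2364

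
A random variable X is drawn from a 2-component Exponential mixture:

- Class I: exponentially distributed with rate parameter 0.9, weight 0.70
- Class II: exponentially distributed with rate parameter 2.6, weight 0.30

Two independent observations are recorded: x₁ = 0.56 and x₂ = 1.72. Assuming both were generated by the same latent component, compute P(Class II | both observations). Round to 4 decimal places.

Posterior ∝ prior × likelihood, so P(k | x) ∝ w_k f_k(x); normalise over all components.
Since both observations come from the same component, the likelihood for component k is f_k(x₁)·f_k(x₂).
  p_I = [0.9·e^(−0.9·0.56) = 0.9·e^(−0.5040) = 0.543698] × [0.191406] = 0.104067
  p_II = [2.6·e^(−2.6·0.56) = 2.6·e^(−1.4560) = 0.606234] × [0.0297036] = 0.0180073
Multiply by the mixture weights:
  w_I·p_I = 0.70 × 0.104067 = 0.0728469
  w_II·p_II = 0.30 × 0.0180073 = 0.0054022
Denominator: 0.0728469 + 0.0054022 = 0.078249
So the posterior for Class II is 0.0054022 / 0.078249 ≈ 0.0690.

0.0690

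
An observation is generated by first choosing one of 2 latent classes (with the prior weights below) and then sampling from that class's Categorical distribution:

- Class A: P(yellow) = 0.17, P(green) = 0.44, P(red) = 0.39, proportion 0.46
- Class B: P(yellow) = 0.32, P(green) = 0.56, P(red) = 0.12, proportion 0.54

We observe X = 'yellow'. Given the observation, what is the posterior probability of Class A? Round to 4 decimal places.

Apply Bayes' rule: the posterior for each component is proportional to its prior times its likelihood at x.
Component likelihoods at x = 'yellow':
  p_A = P(yellow | comp) = 0.17
  p_B = P(yellow | comp) = 0.32
Weight by the priors:
  P(Z=A)·p_A = 0.46 × 0.17 = 0.0782
  P(Z=B)·p_B = 0.54 × 0.32 = 0.1728
Normaliser: 0.0782 + 0.1728 = 0.251
P(Class A | 'yellow') = 0.0782 / 0.251 ≈ 0.3116

0.3116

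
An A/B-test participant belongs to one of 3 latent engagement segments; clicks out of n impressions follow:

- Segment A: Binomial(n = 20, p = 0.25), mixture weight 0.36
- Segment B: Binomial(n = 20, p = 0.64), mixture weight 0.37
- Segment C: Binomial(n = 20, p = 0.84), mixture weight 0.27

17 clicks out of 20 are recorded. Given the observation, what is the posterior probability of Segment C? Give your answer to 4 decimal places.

0.8670

Apply Bayes' rule: the posterior for each component is proportional to its prior times its likelihood at x.
Component likelihoods at x = 17 clicks out of 20:
  p_A = C(20,17)·0.25^17·0.75^3 = 1140·5.82077e-11·0.421875 = 2.79942e-08
  p_B = C(20,17)·0.64^17·0.36^3 = 1140·0.00050706·0.046656 = 0.0269694
  p_C = C(20,17)·0.84^17·0.16^3 = 1140·0.0516117·0.004096 = 0.240998
Unnormalised posteriors:
  P(Z=A)·p_A = 0.36 × 2.79942e-08 = 1.00779e-08
  P(Z=B)·p_B = 0.37 × 0.0269694 = 0.00997869
  P(Z=C)·p_C = 0.27 × 0.240998 = 0.0650693
Marginal: 1.00779e-08 + 0.00997869 + 0.0650693 = 0.075048
So the posterior for Segment C is 0.0650693 / 0.075048 ≈ 0.8670.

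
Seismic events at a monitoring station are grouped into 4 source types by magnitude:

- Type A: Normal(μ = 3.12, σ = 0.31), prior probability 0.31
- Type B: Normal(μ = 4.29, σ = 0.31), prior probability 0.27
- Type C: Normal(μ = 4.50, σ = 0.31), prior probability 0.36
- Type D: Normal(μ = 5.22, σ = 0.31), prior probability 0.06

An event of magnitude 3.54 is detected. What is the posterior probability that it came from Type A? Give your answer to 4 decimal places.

0.8765

P(component k | x) = w_k·f_k(x) / marginal(x), where marginal(x) = Σ_j w_j·f_j(x).
Component likelihoods at x = 3.54:
  L_A = (1/(0.31·√(2π)))·exp(−(3.54−3.12)²/(2·0.31²)) = 1.286911·exp(-0.91779) = 0.513991
  L_B = (1/(0.31·√(2π)))·exp(−(3.54−4.29)²/(2·0.31²)) = 1.286911·exp(-2.92664) = 0.0689486
  L_C = (1/(0.31·√(2π)))·exp(−(3.54−4.50)²/(2·0.31²)) = 1.286911·exp(-4.79501) = 0.010644
  L_D = (1/(0.31·√(2π)))·exp(−(3.54−5.22)²/(2·0.31²)) = 1.286911·exp(-14.68470) = 5.39589e-07
Weight by the priors:
  w_A·L_A = 0.31 × 0.513991 = 0.159337
  w_B·L_B = 0.27 × 0.0689486 = 0.0186161
  w_C·L_C = 0.36 × 0.010644 = 0.00383183
  w_D·L_D = 0.06 × 5.39589e-07 = 3.23753e-08
Sum: 0.159337 + 0.0186161 + 0.00383183 + 3.23753e-08 = 0.181785
Responsibility of Type A: 0.159337 / 0.181785 ≈ 0.8765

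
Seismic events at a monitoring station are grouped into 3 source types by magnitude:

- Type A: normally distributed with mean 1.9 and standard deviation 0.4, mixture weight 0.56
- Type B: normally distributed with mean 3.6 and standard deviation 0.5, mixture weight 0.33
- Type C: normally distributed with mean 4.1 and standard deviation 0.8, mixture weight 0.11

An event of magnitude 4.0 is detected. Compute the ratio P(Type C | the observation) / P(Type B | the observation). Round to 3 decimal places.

Only the two components matter; the odds are (π_i f_i(x)) / (π_j f_j(x)).
Evaluate each component's likelihood at the observed value:
  L_A = (1/(0.4·√(2π)))·exp(−(4.0−1.9)²/(2·0.4²)) = 0.997356·exp(-13.78125) = 1.03212e-06
  L_B = (1/(0.5·√(2π)))·exp(−(4.0−3.6)²/(2·0.5²)) = 0.797885·exp(-0.32000) = 0.579383
  L_C = (1/(0.8·√(2π)))·exp(−(4.0−4.1)²/(2·0.8²)) = 0.498678·exp(-0.00781) = 0.494797
Posterior odds = (π_C·L_C) / (π_B·L_B) = (0.11·0.494797) / (0.33·0.579383) = 0.0544277 / 0.191196 ≈ 0.285

0.285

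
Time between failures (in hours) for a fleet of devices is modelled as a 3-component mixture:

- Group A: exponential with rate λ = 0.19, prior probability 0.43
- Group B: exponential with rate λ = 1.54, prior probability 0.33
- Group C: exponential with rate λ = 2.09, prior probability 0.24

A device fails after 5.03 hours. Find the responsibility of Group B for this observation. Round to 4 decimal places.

0.0069

The responsibility of component k is π_k f_k(x) divided by Σ_j π_j f_j(x).
Evaluate each component's likelihood at the observed value:
  f_A = 0.19·e^(−0.19·5.03) = 0.19·e^(−0.9557) = 0.0730631
  f_B = 1.54·e^(−1.54·5.03) = 1.54·e^(−7.7462) = 0.000665869
  f_C = 2.09·e^(−2.09·5.03) = 2.09·e^(−10.5127) = 5.68249e-05
Unnormalised posteriors:
  π_A·f_A = 0.43 × 0.0730631 = 0.0314172
  π_B·f_B = 0.33 × 0.000665869 = 0.000219737
  π_C·f_C = 0.24 × 5.68249e-05 = 1.3638e-05
Denominator: 0.0314172 + 0.000219737 + 1.3638e-05 = 0.0316505
So the posterior for Group B is 0.000219737 / 0.0316505 ≈ 0.0069.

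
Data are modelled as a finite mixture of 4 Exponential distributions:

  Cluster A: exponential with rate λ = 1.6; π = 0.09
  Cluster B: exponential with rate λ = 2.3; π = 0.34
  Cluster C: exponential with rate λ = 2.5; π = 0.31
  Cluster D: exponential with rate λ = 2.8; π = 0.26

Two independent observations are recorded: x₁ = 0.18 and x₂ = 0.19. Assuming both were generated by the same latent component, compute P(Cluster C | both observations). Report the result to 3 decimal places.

By Bayes' theorem, P(k | x) = w_k f_k(x) / Σ_j w_j f_j(x).
Since both observations come from the same component, the likelihood for component k is f_k(x₁)·f_k(x₂).
  L_A = [1.6·e^(−1.6·0.18) = 1.6·e^(−0.2880) = 1.19962] × [1.18058] = 1.41624
  L_B = [2.3·e^(−2.3·0.18) = 2.3·e^(−0.4140) = 1.5203] × [1.48573] = 2.25877
  L_C = [2.5·e^(−2.5·0.18) = 2.5·e^(−0.4500) = 1.59407] × [1.55471] = 2.47832
  L_D = [2.8·e^(−2.8·0.18) = 2.8·e^(−0.5040) = 1.69151] × [1.6448] = 2.78219
Weight by the priors:
  w_A·L_A = 0.09 × 1.41624 = 0.127462
  w_B·L_B = 0.34 × 2.25877 = 0.76798
  w_C·L_C = 0.31 × 2.47832 = 0.76828
  w_D·L_D = 0.26 × 2.78219 = 0.72337
Marginal: 0.127462 + 0.76798 + 0.76828 + 0.72337 = 2.38709
Responsibility of Cluster C: 0.76828 / 2.38709 ≈ 0.322

0.322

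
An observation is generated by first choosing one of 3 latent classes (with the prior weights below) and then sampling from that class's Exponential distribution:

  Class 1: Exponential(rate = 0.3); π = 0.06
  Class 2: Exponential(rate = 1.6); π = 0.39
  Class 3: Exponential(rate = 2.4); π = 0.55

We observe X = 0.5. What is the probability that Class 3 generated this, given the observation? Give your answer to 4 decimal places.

Apply Bayes' rule: the posterior for each component is proportional to its prior times its likelihood at x.
Evaluate each component's likelihood at the observed value:
  f_1 = 0.3·e^(−0.3·0.5) = 0.3·e^(−0.1500) = 0.258212
  f_2 = 1.6·e^(−1.6·0.5) = 1.6·e^(−0.8000) = 0.718926
  f_3 = 2.4·e^(−2.4·0.5) = 2.4·e^(−1.2000) = 0.722866
Multiply by the mixture weights:
  P(Z=1)·f_1 = 0.06 × 0.258212 = 0.0154927
  P(Z=2)·f_2 = 0.39 × 0.718926 = 0.280381
  P(Z=3)·f_3 = 0.55 × 0.722866 = 0.397576
Sum: 0.0154927 + 0.280381 + 0.397576 = 0.69345
So the posterior for Class 3 is 0.397576 / 0.69345 ≈ 0.5733.

0.5733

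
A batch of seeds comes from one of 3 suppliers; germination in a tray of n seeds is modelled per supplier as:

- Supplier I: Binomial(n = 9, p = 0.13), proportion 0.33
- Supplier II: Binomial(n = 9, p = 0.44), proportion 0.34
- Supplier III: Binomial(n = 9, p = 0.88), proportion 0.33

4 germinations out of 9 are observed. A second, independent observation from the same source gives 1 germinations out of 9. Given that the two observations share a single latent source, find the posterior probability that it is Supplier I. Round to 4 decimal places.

0.4016

Posterior ∝ prior × likelihood, so P(k | x) ∝ w_k f_k(x); normalise over all components.
Since both observations come from the same component, the likelihood for component k is f_k(x₁)·f_k(x₂).
  L_I = [C(9,4)·0.13^4·0.87^5 = 126·0.00028561·0.498421 = 0.0179366] × [0.384008] = 0.00688779
  L_II = [C(9,4)·0.44^4·0.56^5 = 126·0.037481·0.0550732 = 0.260089] × [0.0383001] = 0.00996141
  L_III = [C(9,4)·0.88^4·0.12^5 = 126·0.599695·2.48832e-05 = 0.00188021] × [3.40546e-07] = 6.40299e-10
Multiply by the mixture weights:
  w_I·L_I = 0.33 × 0.00688779 = 0.00227297
  w_II·L_II = 0.34 × 0.00996141 = 0.00338688
  w_III·L_III = 0.33 × 6.40299e-10 = 2.11299e-10
Sum: 0.00227297 + 0.00338688 + 2.11299e-10 = 0.00565985
P(Supplier I | data) = 0.00227297 / 0.00565985 ≈ 0.4016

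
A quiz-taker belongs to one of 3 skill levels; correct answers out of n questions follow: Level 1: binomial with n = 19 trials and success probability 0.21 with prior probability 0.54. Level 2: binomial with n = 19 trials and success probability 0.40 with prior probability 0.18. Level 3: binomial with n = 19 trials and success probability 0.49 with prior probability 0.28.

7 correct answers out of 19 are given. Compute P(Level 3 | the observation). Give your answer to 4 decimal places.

Posterior ∝ prior × likelihood, so P(k | x) ∝ P(Z=k) f_k(x); normalise over all components.
Evaluate each component's likelihood at the observed value:
  L_1 = 0.0536275
  L_2 = 0.179706
  L_3 = 0.105814
Multiply by the mixture weights:
  P(Z=1)·L_1 = 0.54 × 0.0536275 = 0.0289588
  P(Z=2)·L_2 = 0.18 × 0.179706 = 0.032347
  P(Z=3)·L_3 = 0.28 × 0.105814 = 0.0296278
Normaliser: 0.0289588 + 0.032347 + 0.0296278 = 0.0909337
P(Level 3 | 7 correct answers out of 19) ≈ 0.3258

0.3258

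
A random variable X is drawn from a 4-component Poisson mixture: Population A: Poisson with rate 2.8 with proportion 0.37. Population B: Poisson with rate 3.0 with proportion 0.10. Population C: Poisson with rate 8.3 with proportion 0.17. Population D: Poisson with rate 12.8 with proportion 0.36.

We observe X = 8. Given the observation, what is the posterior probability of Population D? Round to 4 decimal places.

0.4011

Posterior ∝ prior × likelihood, so P(k | x) ∝ w_k f_k(x); normalise over all components.
Evaluate each component's likelihood at the observed value:
  L_A = e^(−2.8)·2.8^8/8! = 0.00569796
  L_B = e^(−3.0)·3.0^8/8! = 0.00810151
  L_C = e^(−8.3)·8.3^8/8! = 0.138823
  L_D = e^(−12.8)·12.8^8/8! = 0.0493389
Unnormalised posteriors:
  w_A·L_A = 0.37 × 0.00569796 = 0.00210824
  w_B·L_B = 0.10 × 0.00810151 = 0.000810151
  w_C·L_C = 0.17 × 0.138823 = 0.0235998
  w_D·L_D = 0.36 × 0.0493389 = 0.017762
Denominator: 0.00210824 + 0.000810151 + 0.0235998 + 0.017762 = 0.0442802
So the posterior for Population D is 0.017762 / 0.0442802 ≈ 0.4011.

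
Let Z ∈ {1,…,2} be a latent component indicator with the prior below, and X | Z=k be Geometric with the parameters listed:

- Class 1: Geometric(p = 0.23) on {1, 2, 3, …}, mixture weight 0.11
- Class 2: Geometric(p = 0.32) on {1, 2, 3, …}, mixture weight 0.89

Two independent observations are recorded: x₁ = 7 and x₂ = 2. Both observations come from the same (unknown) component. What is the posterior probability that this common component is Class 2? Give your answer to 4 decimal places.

0.8677

Posterior ∝ prior × likelihood, so P(k | x) ∝ π_k f_k(x); normalise over all components.
Since both observations come from the same component, the likelihood for component k is f_k(x₁)·f_k(x₂).
  L_1 = [0.0479371] × [0.1771] = 0.00848967
  L_2 = [0.0316376] × [0.2176] = 0.00688434
Multiply by the mixture weights:
  π_1·L_1 = 0.11 × 0.00848967 = 0.000933864
  π_2·L_2 = 0.89 × 0.00688434 = 0.00612706
Denominator: 0.000933864 + 0.00612706 = 0.00706093
P(Class 2 | data) ≈ 0.8677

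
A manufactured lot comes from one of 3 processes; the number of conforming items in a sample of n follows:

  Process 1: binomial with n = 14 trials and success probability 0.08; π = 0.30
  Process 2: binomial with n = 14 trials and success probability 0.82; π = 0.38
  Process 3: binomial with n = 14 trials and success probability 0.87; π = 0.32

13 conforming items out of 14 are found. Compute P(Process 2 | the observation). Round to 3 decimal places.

0.432

The responsibility of component k is π_k f_k(x) divided by Σ_j π_j f_j(x).
Binomial probabilities:
  f_1 = 7.08085e-14
  f_2 = 0.190977
  f_3 = 0.297729
Multiply by the mixture weights:
  π_1·f_1 = 0.30 × 7.08085e-14 = 2.12426e-14
  π_2·f_2 = 0.38 × 0.190977 = 0.0725712
  π_3·f_3 = 0.32 × 0.297729 = 0.0952734
Denominator: 2.12426e-14 + 0.0725712 + 0.0952734 = 0.167845
P(Process 2 | the observation) = 0.0725712 / 0.167845 ≈ 0.432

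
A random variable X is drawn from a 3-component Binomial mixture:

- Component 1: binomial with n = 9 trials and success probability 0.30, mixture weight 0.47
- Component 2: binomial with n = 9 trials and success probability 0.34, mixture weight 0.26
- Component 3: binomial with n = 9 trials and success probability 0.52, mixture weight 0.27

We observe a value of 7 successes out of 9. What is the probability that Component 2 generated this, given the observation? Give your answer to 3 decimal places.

By Bayes' theorem, P(k | x) = π_k f_k(x) / Σ_j π_j f_j(x).
Evaluate each component's likelihood at the observed value:
  p_1 = 0.00385787
  p_2 = 0.0082365
  p_3 = 0.0852724
Weight by the priors:
  π_1·p_1 = 0.47 × 0.00385787 = 0.0018132
  π_2·p_2 = 0.26 × 0.0082365 = 0.00214149
  π_3·p_3 = 0.27 × 0.0852724 = 0.0230235
Denominator: 0.0018132 + 0.00214149 + 0.0230235 = 0.0269782
So the posterior for Component 2 is 0.00214149 / 0.0269782 ≈ 0.079.

0.079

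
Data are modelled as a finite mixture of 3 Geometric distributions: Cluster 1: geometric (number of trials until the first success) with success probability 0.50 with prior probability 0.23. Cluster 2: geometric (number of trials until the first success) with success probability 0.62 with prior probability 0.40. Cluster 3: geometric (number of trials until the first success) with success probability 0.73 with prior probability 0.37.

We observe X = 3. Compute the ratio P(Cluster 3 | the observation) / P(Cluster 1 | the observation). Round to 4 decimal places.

0.6849

Since P(k|x) ∝ π_k f_k(x), the posterior odds are π_i f_i(x) / (π_j f_j(x)).
Component likelihoods at x = 3:
  f_1 = 0.50·(1−0.50)^2 = 0.50·0.25 = 0.125
  f_2 = 0.62·(1−0.62)^2 = 0.62·0.1444 = 0.089528
  f_3 = 0.73·(1−0.73)^2 = 0.73·0.0729 = 0.053217
Posterior odds = (π_3·f_3) / (π_1·f_1) = (0.37·0.053217) / (0.23·0.125) = 0.0196903 / 0.02875 ≈ 0.6849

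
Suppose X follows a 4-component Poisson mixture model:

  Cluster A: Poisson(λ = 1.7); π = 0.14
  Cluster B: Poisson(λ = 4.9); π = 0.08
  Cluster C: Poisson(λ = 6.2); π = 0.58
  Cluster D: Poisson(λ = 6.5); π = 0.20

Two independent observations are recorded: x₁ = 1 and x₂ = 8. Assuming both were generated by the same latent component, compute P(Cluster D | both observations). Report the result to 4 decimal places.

The responsibility of component k is w_k f_k(x) divided by Σ_j w_j f_j(x).
Since both observations come from the same component, the likelihood for component k is f_k(x₁)·f_k(x₂).
  f_A = [0.310562] × [0.000316061] = 9.81564e-05
  f_B = [0.0364883] × [0.0613769] = 0.00223954
  f_C = [0.0125825] × [0.109897] = 0.00138278
  f_D = [0.00977235] × [0.118815] = 0.0011611
Weight by the priors:
  w_A·f_A = 0.14 × 9.81564e-05 = 1.37419e-05
  w_B·f_B = 0.08 × 0.00223954 = 0.000179163
  w_C·f_C = 0.58 × 0.00138278 = 0.000802012
  w_D·f_D = 0.20 × 0.0011611 = 0.000232221
Normaliser: 1.37419e-05 + 0.000179163 + 0.000802012 + 0.000232221 = 0.00122714
P(Cluster D | x₁, x₂) ≈ 0.1892

0.1892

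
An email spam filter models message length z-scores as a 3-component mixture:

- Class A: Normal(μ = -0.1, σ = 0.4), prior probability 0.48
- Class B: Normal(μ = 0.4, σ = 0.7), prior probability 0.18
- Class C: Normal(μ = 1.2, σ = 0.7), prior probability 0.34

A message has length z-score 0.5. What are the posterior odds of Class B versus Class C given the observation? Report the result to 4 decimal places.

The posterior odds equal the prior odds times the likelihood ratio: (π_i/π_j)·(f_i(x)/f_j(x)).
Evaluate each component's likelihood at the observed value:
  f_A = (1/(0.4·√(2π)))·exp(−(0.5−-0.1)²/(2·0.4²)) = 0.997356·exp(-1.12500) = 0.323794
  f_B = (1/(0.7·√(2π)))·exp(−(0.5−0.4)²/(2·0.7²)) = 0.569918·exp(-0.01020) = 0.564132
  f_C = (1/(0.7·√(2π)))·exp(−(0.5−1.2)²/(2·0.7²)) = 0.569918·exp(-0.50000) = 0.345672
Odds = (0.18/0.34) × (0.564132/0.345672) = 0.529412 × 1.63198 ≈ 0.8640

0.8640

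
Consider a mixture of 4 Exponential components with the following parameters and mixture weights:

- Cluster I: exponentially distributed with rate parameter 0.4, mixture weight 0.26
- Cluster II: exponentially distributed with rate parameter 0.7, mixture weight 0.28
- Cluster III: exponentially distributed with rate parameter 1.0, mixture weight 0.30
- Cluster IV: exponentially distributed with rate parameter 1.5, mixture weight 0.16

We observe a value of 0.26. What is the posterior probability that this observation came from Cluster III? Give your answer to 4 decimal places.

0.3554

By Bayes' theorem, P(k | x) = π_k f_k(x) / Σ_j π_j f_j(x).
Exponential densities:
  p_I = 0.4·e^(−0.4·0.26) = 0.4·e^(−0.1040) = 0.36049
  p_II = 0.7·e^(−0.7·0.26) = 0.7·e^(−0.1820) = 0.583521
  p_III = 1.0·e^(−1.0·0.26) = 1.0·e^(−0.2600) = 0.771052
  p_IV = 1.5·e^(−1.5·0.26) = 1.5·e^(−0.3900) = 1.01559
Multiply by the mixture weights:
  π_I·p_I = 0.26 × 0.36049 = 0.0937274
  π_II·p_II = 0.28 × 0.583521 = 0.163386
  π_III·p_III = 0.30 × 0.771052 = 0.231315
  π_IV·p_IV = 0.16 × 1.01559 = 0.162494
Denominator: 0.0937274 + 0.163386 + 0.231315 + 0.162494 = 0.650922
P(Cluster III | x) = 0.231315 / 0.650922 ≈ 0.3554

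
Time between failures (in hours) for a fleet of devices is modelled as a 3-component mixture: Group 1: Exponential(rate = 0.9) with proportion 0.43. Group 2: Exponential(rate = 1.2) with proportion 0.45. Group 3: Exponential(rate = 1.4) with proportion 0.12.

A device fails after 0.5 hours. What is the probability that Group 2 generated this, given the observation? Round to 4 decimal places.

P(component k | x) = π_k·f_k(x) / marginal(x), where marginal(x) = Σ_j π_j·f_j(x).
Exponential densities:
  f_1 = 0.573865
  f_2 = 0.658574
  f_3 = 0.695219
Multiply by the mixture weights:
  π_1·f_1 = 0.43 × 0.573865 = 0.246762
  π_2·f_2 = 0.45 × 0.658574 = 0.296358
  π_3·f_3 = 0.12 × 0.695219 = 0.0834263
Marginal: 0.246762 + 0.296358 + 0.0834263 = 0.626547
P(Group 2 | 0.5 hours) ≈ 0.4730

0.4730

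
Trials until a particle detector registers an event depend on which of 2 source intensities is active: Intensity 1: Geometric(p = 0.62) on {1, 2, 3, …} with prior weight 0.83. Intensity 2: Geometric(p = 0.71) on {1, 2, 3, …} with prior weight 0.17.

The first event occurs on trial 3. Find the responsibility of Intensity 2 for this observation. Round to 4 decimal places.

0.1202

By Bayes' theorem, P(k | x) = w_k f_k(x) / Σ_j w_j f_j(x).
Geometric probabilities:
  L_1 = 0.089528
  L_2 = 0.059711
Prior × likelihood for each component:
  w_1·L_1 = 0.83 × 0.089528 = 0.0743082
  w_2·L_2 = 0.17 × 0.059711 = 0.0101509
Sum: 0.0743082 + 0.0101509 = 0.0844591
P(Intensity 2 | 3) ≈ 0.1202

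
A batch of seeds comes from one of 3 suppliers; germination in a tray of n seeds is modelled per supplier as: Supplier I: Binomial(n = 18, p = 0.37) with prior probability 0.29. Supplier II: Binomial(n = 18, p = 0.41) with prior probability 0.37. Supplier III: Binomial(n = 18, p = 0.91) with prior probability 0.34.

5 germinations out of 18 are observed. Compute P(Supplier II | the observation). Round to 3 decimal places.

The responsibility of component k is π_k f_k(x) divided by Σ_j π_j f_j(x).
Evaluate each component's likelihood at the observed value:
  p_I = 0.146324
  p_II = 0.104202
  p_III = 1.35906e-10
Multiply by the mixture weights:
  π_I·p_I = 0.29 × 0.146324 = 0.0424339
  π_II·p_II = 0.37 × 0.104202 = 0.0385546
  π_III·p_III = 0.34 × 1.35906e-10 = 4.62081e-11
Normaliser: 0.0424339 + 0.0385546 + 4.62081e-11 = 0.0809886
So the posterior for Supplier II is 0.0385546 / 0.0809886 ≈ 0.476.

0.476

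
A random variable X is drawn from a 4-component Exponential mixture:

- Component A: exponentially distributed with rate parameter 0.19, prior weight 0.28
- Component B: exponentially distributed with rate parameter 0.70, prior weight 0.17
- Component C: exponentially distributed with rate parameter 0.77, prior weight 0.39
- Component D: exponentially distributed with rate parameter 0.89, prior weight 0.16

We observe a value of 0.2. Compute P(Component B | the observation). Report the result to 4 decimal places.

By Bayes' theorem, P(k | x) = π_k f_k(x) / Σ_j π_j f_j(x).
Component likelihoods at x = 0.2:
  p_A = 0.182915
  p_B = 0.608551
  p_C = 0.660099
  p_D = 0.744879
Prior × likelihood for each component:
  π_A·p_A = 0.28 × 0.182915 = 0.0512163
  π_B·p_B = 0.17 × 0.608551 = 0.103454
  π_C·p_C = 0.39 × 0.660099 = 0.257439
  π_D·p_D = 0.16 × 0.744879 = 0.119181
Evidence: 0.0512163 + 0.103454 + 0.257439 + 0.119181 = 0.531289
P(Component B | x) ≈ 0.1947

0.1947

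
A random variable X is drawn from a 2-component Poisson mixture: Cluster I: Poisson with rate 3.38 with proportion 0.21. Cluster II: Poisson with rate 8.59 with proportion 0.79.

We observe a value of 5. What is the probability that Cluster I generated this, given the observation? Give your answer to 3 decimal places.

0.315

By Bayes' theorem, P(k | x) = P(Z=k) f_k(x) / Σ_j P(Z=j) f_j(x).
Evaluate each component's likelihood at the observed value:
  L_I = e^(−3.38)·3.38^5/5! = 0.125166
  L_II = e^(−8.59)·8.59^5/5! = 0.0724761
Prior × likelihood for each component:
  P(Z=I)·L_I = 0.21 × 0.125166 = 0.0262849
  P(Z=II)·L_II = 0.79 × 0.0724761 = 0.0572561
Normaliser: 0.0262849 + 0.0572561 = 0.083541
So the posterior for Cluster I is 0.0262849 / 0.083541 ≈ 0.315.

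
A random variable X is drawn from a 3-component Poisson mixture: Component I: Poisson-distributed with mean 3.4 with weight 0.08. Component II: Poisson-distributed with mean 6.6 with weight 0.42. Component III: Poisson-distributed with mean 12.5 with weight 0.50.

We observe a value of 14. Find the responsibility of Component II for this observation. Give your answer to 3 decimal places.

The responsibility of component k is π_k f_k(x) divided by Σ_j π_j f_j(x).
Component likelihoods at x = 14:
  p_I = e^(−3.4)·3.4^14/14! = 1.05608e-05
  p_II = e^(−6.6)·6.6^14/14! = 0.00464369
  p_III = e^(−12.5)·12.5^14/14! = 0.0971965
Unnormalised posteriors:
  π_I·p_I = 0.08 × 1.05608e-05 = 8.44861e-07
  π_II·p_II = 0.42 × 0.00464369 = 0.00195035
  π_III·p_III = 0.50 × 0.0971965 = 0.0485983
Normaliser: 8.44861e-07 + 0.00195035 + 0.0485983 = 0.0505495
P(Component II | the observation) ≈ 0.039

0.039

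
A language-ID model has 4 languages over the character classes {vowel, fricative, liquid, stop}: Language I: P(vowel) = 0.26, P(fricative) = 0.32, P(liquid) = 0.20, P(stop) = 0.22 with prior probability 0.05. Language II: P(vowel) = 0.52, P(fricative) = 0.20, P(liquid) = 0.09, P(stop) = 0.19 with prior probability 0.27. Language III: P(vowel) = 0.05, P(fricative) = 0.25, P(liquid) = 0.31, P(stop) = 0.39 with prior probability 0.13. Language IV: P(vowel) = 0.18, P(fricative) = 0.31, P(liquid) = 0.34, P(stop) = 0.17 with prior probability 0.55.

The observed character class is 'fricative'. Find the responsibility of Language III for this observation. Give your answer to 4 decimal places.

0.1190

By Bayes' theorem, P(k | x) = w_k f_k(x) / Σ_j w_j f_j(x).
Categorical probabilities:
  L_I = P(fricative | comp) = 0.32
  L_II = P(fricative | comp) = 0.20
  L_III = P(fricative | comp) = 0.25
  L_IV = P(fricative | comp) = 0.31
Weight by the priors:
  w_I·L_I = 0.05 × 0.32 = 0.016
  w_II·L_II = 0.27 × 0.2 = 0.054
  w_III·L_III = 0.13 × 0.25 = 0.0325
  w_IV·L_IV = 0.55 × 0.31 = 0.1705
Marginal: 0.016 + 0.054 + 0.0325 + 0.1705 = 0.273
Responsibility of Language III: 0.0325 / 0.273 ≈ 0.1190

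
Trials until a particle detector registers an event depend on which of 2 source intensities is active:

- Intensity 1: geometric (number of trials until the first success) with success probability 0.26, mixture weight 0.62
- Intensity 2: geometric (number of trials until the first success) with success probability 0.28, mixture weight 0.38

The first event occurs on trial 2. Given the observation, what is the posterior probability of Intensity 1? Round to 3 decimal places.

0.609

Apply Bayes' rule: the posterior for each component is proportional to its prior times its likelihood at x.
Evaluate each component's likelihood at the observed value:
  L_1 = 0.26·(1−0.26)^1 = 0.26·0.74 = 0.1924
  L_2 = 0.28·(1−0.28)^1 = 0.28·0.72 = 0.2016
Prior × likelihood for each component:
  π_1·L_1 = 0.62 × 0.1924 = 0.119288
  π_2·L_2 = 0.38 × 0.2016 = 0.076608
Denominator: 0.119288 + 0.076608 = 0.195896
P(Intensity 1 | data) = 0.119288 / 0.195896 ≈ 0.609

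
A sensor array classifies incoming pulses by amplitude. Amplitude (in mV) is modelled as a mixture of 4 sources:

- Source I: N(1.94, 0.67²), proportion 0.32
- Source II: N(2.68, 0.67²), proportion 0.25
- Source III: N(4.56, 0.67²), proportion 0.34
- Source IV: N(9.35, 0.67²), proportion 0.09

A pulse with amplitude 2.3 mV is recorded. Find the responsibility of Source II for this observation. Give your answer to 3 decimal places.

Apply Bayes' rule: the posterior for each component is proportional to its prior times its likelihood at x.
Normal densities:
  f_I = 0.515399
  f_II = 0.506972
  f_III = 0.00201431
  f_IV = 5.39699e-25
Unnormalised posteriors:
  w_I·f_I = 0.32 × 0.515399 = 0.164928
  w_II·f_II = 0.25 × 0.506972 = 0.126743
  w_III·f_III = 0.34 × 0.00201431 = 0.000684865
  w_IV·f_IV = 0.09 × 5.39699e-25 = 4.85729e-26
Denominator: 0.164928 + 0.126743 + 0.000684865 + 4.85729e-26 = 0.292356
P(Source II | 2.3 mV) ≈ 0.434

0.434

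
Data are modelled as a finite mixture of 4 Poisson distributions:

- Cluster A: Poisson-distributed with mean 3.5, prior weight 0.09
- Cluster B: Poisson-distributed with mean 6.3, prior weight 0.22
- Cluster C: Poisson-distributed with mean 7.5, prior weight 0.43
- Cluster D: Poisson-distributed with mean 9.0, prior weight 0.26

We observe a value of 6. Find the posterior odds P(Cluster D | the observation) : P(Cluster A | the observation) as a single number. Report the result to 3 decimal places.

Only the two components matter; the odds are (w_i f_i(x)) / (w_j f_j(x)).
Component likelihoods at x = 6:
  f_A = e^(−3.5)·3.5^6/6! = 0.0770983
  f_B = e^(−6.3)·6.3^6/6! = 0.159461
  f_C = e^(−7.5)·7.5^6/6! = 0.136718
  f_D = e^(−9.0)·9.0^6/6! = 0.0910903
0.0236835 / 0.00693885 ≈ 3.413

3.413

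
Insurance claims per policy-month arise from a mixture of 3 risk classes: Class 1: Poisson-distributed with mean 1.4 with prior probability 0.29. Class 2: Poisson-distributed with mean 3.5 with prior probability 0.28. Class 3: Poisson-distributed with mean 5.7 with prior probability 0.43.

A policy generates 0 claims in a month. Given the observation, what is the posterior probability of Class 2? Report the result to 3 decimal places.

0.104

The responsibility of component k is π_k f_k(x) divided by Σ_j π_j f_j(x).
Component likelihoods at x = 0 claims:
  L_1 = e^(−1.4)·1.4^0/0! = 0.246597
  L_2 = e^(−3.5)·3.5^0/0! = 0.0301974
  L_3 = e^(−5.7)·5.7^0/0! = 0.00334597
Unnormalised posteriors:
  π_1·L_1 = 0.29 × 0.246597 = 0.0715131
  π_2·L_2 = 0.28 × 0.0301974 = 0.00845527
  π_3·L_3 = 0.43 × 0.00334597 = 0.00143877
Normaliser: 0.0715131 + 0.00845527 + 0.00143877 = 0.0814072
P(Class 2 | 0 claims) ≈ 0.104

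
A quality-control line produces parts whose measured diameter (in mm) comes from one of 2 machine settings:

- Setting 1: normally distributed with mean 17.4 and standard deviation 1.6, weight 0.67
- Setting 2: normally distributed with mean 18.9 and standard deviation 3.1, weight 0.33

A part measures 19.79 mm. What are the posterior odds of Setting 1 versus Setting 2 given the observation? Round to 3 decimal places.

Posterior odds = (w_i f_i(x)) / (w_j f_j(x)); the normalising sum cancels.
Normal densities:
  p_1 = (1/(1.6·√(2π)))·exp(−(19.79−17.4)²/(2·1.6²)) = 0.249339·exp(-1.11564) = 0.0817094
  p_2 = (1/(3.1·√(2π)))·exp(−(19.79−18.9)²/(2·3.1²)) = 0.128691·exp(-0.04121) = 0.123495
Odds = (0.67/0.33) × (0.0817094/0.123495) = 2.0303 × 0.66164 ≈ 1.343

1.343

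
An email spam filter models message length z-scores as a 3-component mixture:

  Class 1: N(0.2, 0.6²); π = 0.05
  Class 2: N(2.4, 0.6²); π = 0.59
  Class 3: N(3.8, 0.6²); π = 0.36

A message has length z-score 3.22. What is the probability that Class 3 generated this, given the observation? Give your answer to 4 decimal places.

0.4932

By Bayes' theorem, P(k | x) = P(Z=k) f_k(x) / Σ_j P(Z=j) f_j(x).
Component likelihoods at x = 3.22:
  L_1 = (1/(0.6·√(2π)))·exp(−(3.22−0.2)²/(2·0.6²)) = 0.664904·exp(-12.66722) = 2.0963e-06
  L_2 = (1/(0.6·√(2π)))·exp(−(3.22−2.4)²/(2·0.6²)) = 0.664904·exp(-0.93389) = 0.261322
  L_3 = (1/(0.6·√(2π)))·exp(−(3.22−3.8)²/(2·0.6²)) = 0.664904·exp(-0.46722) = 0.416722
Prior × likelihood for each component:
  P(Z=1)·L_1 = 0.05 × 2.0963e-06 = 1.04815e-07
  P(Z=2)·L_2 = 0.59 × 0.261322 = 0.15418
  P(Z=3)·L_3 = 0.36 × 0.416722 = 0.15002
Marginal: 1.04815e-07 + 0.15418 + 0.15002 = 0.3042
P(Class 3 | 3.22) = 0.15002 / 0.3042 ≈ 0.4932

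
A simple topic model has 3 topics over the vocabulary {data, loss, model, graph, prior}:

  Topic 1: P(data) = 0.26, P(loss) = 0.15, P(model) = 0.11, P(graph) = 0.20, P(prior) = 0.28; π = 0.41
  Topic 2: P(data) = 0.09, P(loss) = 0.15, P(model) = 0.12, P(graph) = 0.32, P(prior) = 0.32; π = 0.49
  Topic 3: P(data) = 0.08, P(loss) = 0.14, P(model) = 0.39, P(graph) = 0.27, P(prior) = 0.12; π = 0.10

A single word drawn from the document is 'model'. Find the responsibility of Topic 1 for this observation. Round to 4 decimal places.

0.3156

P(component k | x) = π_k·f_k(x) / marginal(x), where marginal(x) = Σ_j π_j·f_j(x).
Categorical probabilities:
  p_1 = 0.11
  p_2 = 0.12
  p_3 = 0.39
Weight by the priors:
  π_1·p_1 = 0.41 × 0.11 = 0.0451
  π_2·p_2 = 0.49 × 0.12 = 0.0588
  π_3·p_3 = 0.10 × 0.39 = 0.039
Normaliser: 0.0451 + 0.0588 + 0.039 = 0.1429
So the posterior for Topic 1 is 0.0451 / 0.1429 ≈ 0.3156.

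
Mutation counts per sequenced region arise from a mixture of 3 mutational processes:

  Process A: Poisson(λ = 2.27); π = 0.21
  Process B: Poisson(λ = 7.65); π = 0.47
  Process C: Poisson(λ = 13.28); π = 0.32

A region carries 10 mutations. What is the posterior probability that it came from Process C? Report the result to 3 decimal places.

0.378

Posterior ∝ prior × likelihood, so P(k | x) ∝ π_k f_k(x); normalise over all components.
Poisson probabilities:
  f_A = e^(−2.27)·2.27^10/10! = 0.00010343
  f_B = e^(−7.65)·7.65^10/10! = 0.0900531
  f_C = e^(−13.28)·13.28^10/10! = 0.0803132
Unnormalised posteriors:
  π_A·f_A = 0.21 × 0.00010343 = 2.17203e-05
  π_B·f_B = 0.47 × 0.0900531 = 0.0423249
  π_C·f_C = 0.32 × 0.0803132 = 0.0257002
Marginal: 2.17203e-05 + 0.0423249 + 0.0257002 = 0.0680469
P(Process C | the observation) ≈ 0.378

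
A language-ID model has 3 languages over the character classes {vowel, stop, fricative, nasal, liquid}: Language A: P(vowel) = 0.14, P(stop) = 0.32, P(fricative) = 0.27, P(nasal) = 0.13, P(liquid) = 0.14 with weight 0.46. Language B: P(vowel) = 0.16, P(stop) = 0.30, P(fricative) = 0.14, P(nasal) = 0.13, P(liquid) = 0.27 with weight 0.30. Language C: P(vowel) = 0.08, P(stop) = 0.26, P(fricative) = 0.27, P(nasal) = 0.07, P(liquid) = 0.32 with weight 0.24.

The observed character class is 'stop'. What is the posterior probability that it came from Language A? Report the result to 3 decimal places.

P(component k | x) = P(Z=k)·f_k(x) / marginal(x), where marginal(x) = Σ_j P(Z=j)·f_j(x).
Evaluate each component's likelihood at the observed value:
  L_A = 0.32
  L_B = 0.3
  L_C = 0.26
Multiply by the mixture weights:
  P(Z=A)·L_A = 0.46 × 0.32 = 0.1472
  P(Z=B)·L_B = 0.30 × 0.3 = 0.09
  P(Z=C)·L_C = 0.24 × 0.26 = 0.0624
Denominator: 0.1472 + 0.09 + 0.0624 = 0.2996
P(Language A | x) = 0.1472 / 0.2996 ≈ 0.491

0.491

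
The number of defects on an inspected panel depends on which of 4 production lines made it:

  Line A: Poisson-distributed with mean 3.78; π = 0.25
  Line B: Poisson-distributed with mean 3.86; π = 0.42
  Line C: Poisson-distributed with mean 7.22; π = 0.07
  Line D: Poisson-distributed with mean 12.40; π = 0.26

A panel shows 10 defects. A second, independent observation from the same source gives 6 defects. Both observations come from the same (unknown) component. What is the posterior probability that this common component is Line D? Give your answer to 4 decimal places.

The responsibility of component k is π_k f_k(x) divided by Σ_j π_j f_j(x).
Since both observations come from the same component, the likelihood for component k is f_k(x₁)·f_k(x₂).
  L_A = [0.0037456] × [0.0924667] = 0.000346343
  L_B = [0.00426318] × [0.0967865] = 0.000412618
  L_C = [0.0776252] × [0.143974] = 0.011176
  L_D = [0.0975444] × [0.0207944] = 0.00202838
Unnormalised posteriors:
  π_A·L_A = 0.25 × 0.000346343 = 8.65859e-05
  π_B·L_B = 0.42 × 0.000412618 = 0.000173299
  π_C·L_C = 0.07 × 0.011176 = 0.000782322
  π_D·L_D = 0.26 × 0.00202838 = 0.000527378
Denominator: 8.65859e-05 + 0.000173299 + 0.000782322 + 0.000527378 = 0.00156958
P(Line D | x) ≈ 0.3360

0.3360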